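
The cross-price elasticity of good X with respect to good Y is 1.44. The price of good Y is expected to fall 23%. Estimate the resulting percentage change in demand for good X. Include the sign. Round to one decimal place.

-33.1%

%ΔQ ≈ ε × %ΔP of good Y = 1.44 × (-23%) = -33.1%.
Demand for good X falls by about 33.1%.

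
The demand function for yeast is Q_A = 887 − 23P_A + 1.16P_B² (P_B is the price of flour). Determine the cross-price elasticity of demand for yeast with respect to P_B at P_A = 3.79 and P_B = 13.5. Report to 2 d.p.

0.42

At P_A = 3.79 and P_B = 13.5: Q_A = 1011.24.
∂Q_A/∂P_B = 2.32P_B = 2.32(13.5) = 31.3200.
ε = (∂Q_A/∂P_B)(P_B/Q_A) = 31.3200 × (13.5/1011.24) ≈ 0.42.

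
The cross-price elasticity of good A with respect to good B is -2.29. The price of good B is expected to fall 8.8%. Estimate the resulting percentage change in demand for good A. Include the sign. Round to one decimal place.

%ΔQ ≈ ε × %ΔP of good B = -2.29 × (-8.8%) = 20.2%.

20.2%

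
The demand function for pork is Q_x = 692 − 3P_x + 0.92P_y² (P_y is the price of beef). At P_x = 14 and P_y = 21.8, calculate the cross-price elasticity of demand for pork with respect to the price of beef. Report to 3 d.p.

At P_x = 14 and P_y = 21.8: Q_x = 1087.221.
∂Q_x/∂P_y = 1.84P_y = 1.84(21.8) = 40.1120.
ε = (∂Q_x/∂P_y)(P_y/Q_x) = 40.1120 × (21.8/1087.221) ≈ 0.804.
ε > 0: substitutes.

0.804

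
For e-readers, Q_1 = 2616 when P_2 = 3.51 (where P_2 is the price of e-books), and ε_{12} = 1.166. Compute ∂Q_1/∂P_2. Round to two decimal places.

869.02

ε = (∂Q_1/∂P_2)·(P_2/Q_1) ⇒ ∂Q_1/∂P_2 = ε·Q_1/P_2 = 1.166 × 2616/3.51 ≈ 869.02.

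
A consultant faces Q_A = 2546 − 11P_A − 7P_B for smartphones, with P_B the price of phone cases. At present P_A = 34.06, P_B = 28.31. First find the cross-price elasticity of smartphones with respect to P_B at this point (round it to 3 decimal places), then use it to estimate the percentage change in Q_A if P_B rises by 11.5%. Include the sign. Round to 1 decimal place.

At P_A = 34.06, P_B = 28.31: Q_A = 1973.17.
∂Q_A/∂P_B = -7.
ε = (∂Q_A/∂P_B)(P_B/Q_A) = -7.0000 × 28.31/1973.17 ≈ -0.100.
%ΔQ_A ≈ ε × %ΔP_B = -0.100 × (11.5%) = -1.2%.

-1.2%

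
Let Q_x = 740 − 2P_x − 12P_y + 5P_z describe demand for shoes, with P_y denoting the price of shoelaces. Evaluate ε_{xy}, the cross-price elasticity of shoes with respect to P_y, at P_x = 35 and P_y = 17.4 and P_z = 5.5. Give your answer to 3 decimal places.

-0.427

At P_x = 35 and P_y = 17.4 and P_z = 5.5: Q_x = 488.7.
∂Q_x/∂P_y = -12.
ε = (∂Q_x/∂P_y)(P_y/Q_x) = -12 × (17.4/488.7) ≈ -0.427.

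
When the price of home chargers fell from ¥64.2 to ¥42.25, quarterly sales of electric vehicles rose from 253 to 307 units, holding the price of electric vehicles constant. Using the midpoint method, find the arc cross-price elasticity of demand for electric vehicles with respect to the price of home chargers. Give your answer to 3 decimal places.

ΔQ_A = 307 − 253 = 54; ΔP_B = 42.25 − 64.2 = -21.95.
Midpoints: Q̄_A = 280.0, P̄_B = 53.23.
ε = (ΔQ_A/Q̄_A)/(ΔP_B/P̄_B) = (54/280.0)/(-21.95/53.23) ≈ -0.468.
ε < 0: electric vehicles and home chargers are complements.

-0.468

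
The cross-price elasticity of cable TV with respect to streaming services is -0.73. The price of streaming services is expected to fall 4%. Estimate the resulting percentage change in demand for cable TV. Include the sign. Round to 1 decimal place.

%ΔQ ≈ ε × %ΔP of streaming services = -0.73 × (-4%) = 2.9%.
Demand for cable TV rises by about 2.9%.

2.9%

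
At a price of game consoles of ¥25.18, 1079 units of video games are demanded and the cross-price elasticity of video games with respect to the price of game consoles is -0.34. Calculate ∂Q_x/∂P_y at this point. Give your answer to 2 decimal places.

-14.57

ε = (∂Q_x/∂P_y)·(P_y/Q_x) ⇒ ∂Q_x/∂P_y = ε·Q_x/P_y = -0.34 × 1079/25.18 ≈ -14.57.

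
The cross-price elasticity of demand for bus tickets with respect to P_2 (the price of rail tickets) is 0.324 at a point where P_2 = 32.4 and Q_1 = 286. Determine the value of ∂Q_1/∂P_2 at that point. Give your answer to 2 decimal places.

2.86

ε = (∂Q_1/∂P_2)·(P_2/Q_1) ⇒ ∂Q_1/∂P_2 = ε·Q_1/P_2 = 0.324 × 286/32.4 ≈ 2.86.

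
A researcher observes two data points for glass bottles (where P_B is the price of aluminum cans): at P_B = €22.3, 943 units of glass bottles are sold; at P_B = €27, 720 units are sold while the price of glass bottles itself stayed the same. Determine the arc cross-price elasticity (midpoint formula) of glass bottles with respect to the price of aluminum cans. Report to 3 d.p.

ΔQ_A = 720 − 943 = -223; ΔP_B = 27 − 22.3 = 4.7.
Midpoints: Q̄_A = 831.5, P̄_B = 24.65.
ε = (ΔQ_A/Q̄_A)/(ΔP_B/P̄_B) = (-223/831.5)/(4.7/24.65) ≈ -1.407.
ε < 0: glass bottles and aluminum cans are complements.

-1.407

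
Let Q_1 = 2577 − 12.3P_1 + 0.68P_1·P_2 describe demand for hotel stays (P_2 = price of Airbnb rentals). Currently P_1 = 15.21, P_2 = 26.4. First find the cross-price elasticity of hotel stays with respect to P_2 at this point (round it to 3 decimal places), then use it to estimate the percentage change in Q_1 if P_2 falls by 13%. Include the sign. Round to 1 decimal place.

-1.3%

At P_1 = 15.21, P_2 = 26.4: Q_1 = 2662.967.
∂Q_1/∂P_2 = 0.68P_1 = 10.3428.
ε = (∂Q_1/∂P_2)(P_2/Q_1) = 10.3428 × 26.4/2662.967 ≈ 0.103.
%ΔQ_1 ≈ ε × %ΔP_2 = 0.103 × (-13%) = -1.3%.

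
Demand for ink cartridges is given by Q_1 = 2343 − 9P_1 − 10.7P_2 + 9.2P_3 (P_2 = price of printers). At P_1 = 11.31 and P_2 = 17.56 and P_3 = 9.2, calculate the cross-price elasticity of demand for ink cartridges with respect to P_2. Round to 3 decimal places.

-0.088

At P_1 = 11.31 and P_2 = 17.56 and P_3 = 9.2: Q_1 = 2137.958.
∂Q_1/∂P_2 = -10.7.
ε = (∂Q_1/∂P_2)(P_2/Q_1) = -10.7 × (17.56/2137.958) ≈ -0.088.
Since ε < 0, ink cartridges and printers are complements.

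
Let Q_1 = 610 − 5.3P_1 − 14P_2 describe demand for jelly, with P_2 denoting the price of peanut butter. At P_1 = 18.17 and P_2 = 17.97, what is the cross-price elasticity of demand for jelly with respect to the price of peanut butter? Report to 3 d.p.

-0.960

At P_1 = 18.17 and P_2 = 17.97: Q_1 = 262.119.
∂Q_1/∂P_2 = -14.
ε = (∂Q_1/∂P_2)(P_2/Q_1) = -14 × (17.97/262.119) ≈ -0.960.
Since ε < 0, jelly and peanut butter are complements.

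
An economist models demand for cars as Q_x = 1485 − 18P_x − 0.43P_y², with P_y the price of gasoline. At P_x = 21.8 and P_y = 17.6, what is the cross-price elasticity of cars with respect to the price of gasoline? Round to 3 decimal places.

At P_x = 21.8 and P_y = 17.6: Q_x = 959.403.
∂Q_x/∂P_y = -0.86P_y = -0.86(17.6) = -15.1360.
ε = (∂Q_x/∂P_y)(P_y/Q_x) = -15.1360 × (17.6/959.403) ≈ -0.278.

-0.278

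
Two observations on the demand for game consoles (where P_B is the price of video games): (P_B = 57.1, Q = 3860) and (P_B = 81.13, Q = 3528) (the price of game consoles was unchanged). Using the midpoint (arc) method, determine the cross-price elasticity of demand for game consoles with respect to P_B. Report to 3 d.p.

-0.258

ΔQ_A = 3528 − 3860 = -332; ΔP_B = 81.13 − 57.1 = 24.03.
Midpoints: Q̄_A = 3694.0, P̄_B = 69.11.
ε = (ΔQ_A/Q̄_A)/(ΔP_B/P̄_B) = (-332/3694.0)/(24.03/69.11) ≈ -0.258.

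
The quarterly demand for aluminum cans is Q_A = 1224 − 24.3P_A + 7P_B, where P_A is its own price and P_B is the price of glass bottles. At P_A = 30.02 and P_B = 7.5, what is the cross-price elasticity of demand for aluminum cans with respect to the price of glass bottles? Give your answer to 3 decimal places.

At P_A = 30.02 and P_B = 7.5: Q_A = 547.014.
∂Q_A/∂P_B = 7.
ε = (∂Q_A/∂P_B)(P_B/Q_A) = 7 × (7.5/547.014) ≈ 0.096.
Since ε > 0, aluminum cans and glass bottles are substitutes.

0.096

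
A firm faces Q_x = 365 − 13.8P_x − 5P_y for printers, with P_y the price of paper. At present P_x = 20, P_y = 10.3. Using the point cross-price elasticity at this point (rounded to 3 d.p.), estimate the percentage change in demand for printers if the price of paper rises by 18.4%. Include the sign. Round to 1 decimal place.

At P_x = 20, P_y = 10.3: Q_x = 37.5.
∂Q_x/∂P_y = -5.
ε = (∂Q_x/∂P_y)(P_y/Q_x) = -5.0000 × 10.3/37.5 ≈ -1.373.
%ΔQ_x ≈ ε × %ΔP_y = -1.373 × (18.4%) = -25.3%.

-25.3%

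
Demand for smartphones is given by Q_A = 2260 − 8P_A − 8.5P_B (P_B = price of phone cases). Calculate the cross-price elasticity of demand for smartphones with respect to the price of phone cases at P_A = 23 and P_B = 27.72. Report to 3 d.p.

At P_A = 23 and P_B = 27.72: Q_A = 1840.38.
∂Q_A/∂P_B = -8.5.
ε = (∂Q_A/∂P_B)(P_B/Q_A) = -8.5 × (27.72/1840.38) ≈ -0.128.

-0.128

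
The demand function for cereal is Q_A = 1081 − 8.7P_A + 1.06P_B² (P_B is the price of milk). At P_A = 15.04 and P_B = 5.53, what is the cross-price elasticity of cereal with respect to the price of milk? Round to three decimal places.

At P_A = 15.04 and P_B = 5.53: Q_A = 982.568.
∂Q_A/∂P_B = 2.12P_B = 2.12(5.53) = 11.7236.
ε = (∂Q_A/∂P_B)(P_B/Q_A) = 11.7236 × (5.53/982.568) ≈ 0.066.
ε > 0: substitutes.

0.066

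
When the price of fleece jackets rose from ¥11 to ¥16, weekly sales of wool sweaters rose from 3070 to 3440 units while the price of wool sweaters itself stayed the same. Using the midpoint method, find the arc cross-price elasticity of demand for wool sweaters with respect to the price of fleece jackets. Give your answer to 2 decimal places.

ΔQ_A = 3440 − 3070 = 370; ΔP_B = 16 − 11 = 5.
Midpoints: Q̄_A = 3255.0, P̄_B = 13.50.
ε = (ΔQ_A/Q̄_A)/(ΔP_B/P̄_B) = (370/3255.0)/(5/13.50) ≈ 0.31.

0.31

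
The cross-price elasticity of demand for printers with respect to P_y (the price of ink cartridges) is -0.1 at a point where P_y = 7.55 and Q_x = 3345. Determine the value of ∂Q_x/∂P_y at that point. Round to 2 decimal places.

ε = (∂Q_x/∂P_y)·(P_y/Q_x) ⇒ ∂Q_x/∂P_y = ε·Q_x/P_y = -0.1 × 3345/7.55 ≈ -44.30.

-44.30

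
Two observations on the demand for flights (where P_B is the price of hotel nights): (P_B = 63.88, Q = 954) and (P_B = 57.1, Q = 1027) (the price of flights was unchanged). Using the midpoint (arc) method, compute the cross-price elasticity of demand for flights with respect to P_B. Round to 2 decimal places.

-0.66

ΔQ_A = 1027 − 954 = 73; ΔP_B = 57.1 − 63.88 = -6.78.
Midpoints: Q̄_A = 990.5, P̄_B = 60.49.
ε = (ΔQ_A/Q̄_A)/(ΔP_B/P̄_B) = (73/990.5)/(-6.78/60.49) ≈ -0.66.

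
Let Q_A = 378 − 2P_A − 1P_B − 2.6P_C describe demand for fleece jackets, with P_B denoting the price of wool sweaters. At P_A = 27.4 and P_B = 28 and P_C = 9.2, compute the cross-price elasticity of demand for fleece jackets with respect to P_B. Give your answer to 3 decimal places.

-0.103

At P_A = 27.4 and P_B = 28 and P_C = 9.2: Q_A = 271.28.
∂Q_A/∂P_B = -1.
ε = (∂Q_A/∂P_B)(P_B/Q_A) = -1 × (28/271.28) ≈ -0.103.
Since ε < 0, fleece jackets and wool sweaters are complements.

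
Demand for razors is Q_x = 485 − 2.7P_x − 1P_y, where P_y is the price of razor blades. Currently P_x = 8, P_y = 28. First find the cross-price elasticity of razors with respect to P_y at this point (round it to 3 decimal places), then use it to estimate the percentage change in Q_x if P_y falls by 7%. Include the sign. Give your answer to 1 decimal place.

0.4%

At P_x = 8, P_y = 28: Q_x = 435.4.
∂Q_x/∂P_y = -1.
ε = (∂Q_x/∂P_y)(P_y/Q_x) = -1.0000 × 28/435.4 ≈ -0.064.
%ΔQ_x ≈ ε × %ΔP_y = -0.064 × (-7%) = 0.4%.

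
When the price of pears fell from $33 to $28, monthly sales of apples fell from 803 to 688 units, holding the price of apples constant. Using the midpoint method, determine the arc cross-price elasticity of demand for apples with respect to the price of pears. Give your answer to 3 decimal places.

0.941

ΔQ_A = 688 − 803 = -115; ΔP_B = 28 − 33 = -5.
Midpoints: Q̄_A = 745.5, P̄_B = 30.50.
ε = (ΔQ_A/Q̄_A)/(ΔP_B/P̄_B) = (-115/745.5)/(-5/30.50) ≈ 0.941.
ε > 0: apples and pears are substitutes.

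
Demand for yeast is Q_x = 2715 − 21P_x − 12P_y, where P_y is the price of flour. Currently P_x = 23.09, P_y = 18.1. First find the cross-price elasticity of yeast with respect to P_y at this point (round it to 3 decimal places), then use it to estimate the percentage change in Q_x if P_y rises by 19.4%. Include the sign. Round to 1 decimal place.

At P_x = 23.09, P_y = 18.1: Q_x = 2012.91.
∂Q_x/∂P_y = -12.
ε = (∂Q_x/∂P_y)(P_y/Q_x) = -12.0000 × 18.1/2012.91 ≈ -0.108.
%ΔQ_x ≈ ε × %ΔP_y = -0.108 × (19.4%) = -2.1%.

-2.1%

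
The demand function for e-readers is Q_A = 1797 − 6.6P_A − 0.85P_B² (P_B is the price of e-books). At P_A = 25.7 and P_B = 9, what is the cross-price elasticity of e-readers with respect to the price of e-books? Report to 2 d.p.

At P_A = 25.7 and P_B = 9: Q_A = 1558.53.
∂Q_A/∂P_B = -1.7P_B = -1.7(9) = -15.3000.
ε = (∂Q_A/∂P_B)(P_B/Q_A) = -15.3000 × (9/1558.53) ≈ -0.09.
ε < 0: complements.

-0.09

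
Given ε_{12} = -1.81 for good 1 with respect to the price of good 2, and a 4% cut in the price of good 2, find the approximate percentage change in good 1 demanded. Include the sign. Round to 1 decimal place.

%ΔQ ≈ ε × %ΔP of good 2 = -1.81 × (-4%) = 7.2%.
Demand for good 1 rises by about 7.2%.

7.2%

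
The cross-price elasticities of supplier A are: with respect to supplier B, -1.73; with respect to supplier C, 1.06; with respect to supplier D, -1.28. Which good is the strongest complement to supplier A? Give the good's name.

Complements have ε < 0. The most negative value is -1.73 (supplier B).

supplier B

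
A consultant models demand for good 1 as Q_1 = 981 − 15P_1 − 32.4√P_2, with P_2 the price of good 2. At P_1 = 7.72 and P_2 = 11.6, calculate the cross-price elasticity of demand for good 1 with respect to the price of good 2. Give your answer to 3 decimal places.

At P_1 = 7.72 and P_2 = 11.6: Q_1 = 754.850.
∂Q_1/∂P_2 = -32.4/(2√P_2) = -32.4/(2√11.6) = -4.7565.
ε = (∂Q_1/∂P_2)(P_2/Q_1) = -4.7565 × (11.6/754.850) ≈ -0.073.

-0.073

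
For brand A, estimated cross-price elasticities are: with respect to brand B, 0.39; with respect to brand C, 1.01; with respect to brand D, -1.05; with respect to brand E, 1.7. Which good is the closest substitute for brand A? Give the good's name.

Substitutes have ε > 0. Among the positive values, 1.7 (brand E) is largest.

brand E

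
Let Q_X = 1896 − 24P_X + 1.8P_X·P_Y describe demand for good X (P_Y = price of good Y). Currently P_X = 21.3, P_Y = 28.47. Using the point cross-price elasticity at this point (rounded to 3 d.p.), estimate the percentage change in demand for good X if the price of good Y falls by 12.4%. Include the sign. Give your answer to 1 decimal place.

-5.5%

At P_X = 21.3, P_Y = 28.47: Q_X = 2476.340.
∂Q_X/∂P_Y = 1.8P_X = 38.3400.
ε = (∂Q_X/∂P_Y)(P_Y/Q_X) = 38.3400 × 28.47/2476.340 ≈ 0.441.
%ΔQ_X ≈ ε × %ΔP_Y = 0.441 × (-12.4%) = -5.5%.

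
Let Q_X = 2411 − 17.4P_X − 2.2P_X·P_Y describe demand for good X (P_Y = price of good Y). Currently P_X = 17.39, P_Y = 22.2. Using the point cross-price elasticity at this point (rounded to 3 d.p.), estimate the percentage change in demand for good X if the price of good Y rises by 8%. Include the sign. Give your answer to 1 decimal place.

At P_X = 17.39, P_Y = 22.2: Q_X = 1259.086.
∂Q_X/∂P_Y = -2.2P_X = -38.2580.
ε = (∂Q_X/∂P_Y)(P_Y/Q_X) = -38.2580 × 22.2/1259.086 ≈ -0.675.
%ΔQ_X ≈ ε × %ΔP_Y = -0.675 × (8%) = -5.4%.

-5.4%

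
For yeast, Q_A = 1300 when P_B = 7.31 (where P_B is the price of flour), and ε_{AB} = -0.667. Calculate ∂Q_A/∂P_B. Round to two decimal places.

-118.62

ε = (∂Q_A/∂P_B)·(P_B/Q_A) ⇒ ∂Q_A/∂P_B = ε·Q_A/P_B = -0.667 × 1300/7.31 ≈ -118.62.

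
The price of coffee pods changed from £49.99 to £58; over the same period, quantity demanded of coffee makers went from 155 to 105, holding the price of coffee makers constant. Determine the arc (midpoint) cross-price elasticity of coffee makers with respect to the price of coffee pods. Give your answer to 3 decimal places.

-2.593

ΔQ_A = 105 − 155 = -50; ΔP_B = 58 − 49.99 = 8.01.
Midpoints: Q̄_A = 130.0, P̄_B = 54.00.
ε = (ΔQ_A/Q̄_A)/(ΔP_B/P̄_B) = (-50/130.0)/(8.01/54.00) ≈ -2.593.
ε < 0: coffee makers and coffee pods are complements.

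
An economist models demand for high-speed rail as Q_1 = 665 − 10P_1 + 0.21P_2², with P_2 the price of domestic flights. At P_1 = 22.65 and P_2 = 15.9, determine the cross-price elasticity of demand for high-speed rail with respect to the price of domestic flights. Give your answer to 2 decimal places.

At P_1 = 22.65 and P_2 = 15.9: Q_1 = 491.590.
∂Q_1/∂P_2 = 0.42P_2 = 0.42(15.9) = 6.6780.
ε = (∂Q_1/∂P_2)(P_2/Q_1) = 6.6780 × (15.9/491.590) ≈ 0.22.
ε > 0: substitutes.

0.22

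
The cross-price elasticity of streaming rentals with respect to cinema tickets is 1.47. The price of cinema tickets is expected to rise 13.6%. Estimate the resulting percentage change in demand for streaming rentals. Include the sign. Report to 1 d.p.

%ΔQ ≈ ε × %ΔP of cinema tickets = 1.47 × (13.6%) = 20.0%.

20.0%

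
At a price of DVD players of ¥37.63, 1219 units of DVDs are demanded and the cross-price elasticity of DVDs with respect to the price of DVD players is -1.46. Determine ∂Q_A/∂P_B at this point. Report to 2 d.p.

-47.30

ε = (∂Q_A/∂P_B)·(P_B/Q_A) ⇒ ∂Q_A/∂P_B = ε·Q_A/P_B = -1.46 × 1219/37.63 ≈ -47.30.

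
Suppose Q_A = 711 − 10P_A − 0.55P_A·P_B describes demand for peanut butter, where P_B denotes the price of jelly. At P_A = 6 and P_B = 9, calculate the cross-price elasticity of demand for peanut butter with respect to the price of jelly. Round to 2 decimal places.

-0.05

At P_A = 6 and P_B = 9: Q_A = 621.3.
∂Q_A/∂P_B = -0.55P_A = -0.55(6) = -3.3000.
ε = (∂Q_A/∂P_B)(P_B/Q_A) = -3.3000 × (9/621.3) ≈ -0.05.
ε < 0: complements.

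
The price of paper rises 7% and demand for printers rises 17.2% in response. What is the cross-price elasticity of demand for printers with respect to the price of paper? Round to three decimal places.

ε = (%ΔQ of printers) / (%ΔP of paper) = (17.2%) / (7%) ≈ 2.457.
Positive cross-price elasticity: substitutes.

2.457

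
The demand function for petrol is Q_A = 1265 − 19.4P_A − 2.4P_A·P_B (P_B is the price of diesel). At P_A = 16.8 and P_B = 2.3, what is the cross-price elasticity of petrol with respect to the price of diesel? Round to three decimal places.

At P_A = 16.8 and P_B = 2.3: Q_A = 846.344.
∂Q_A/∂P_B = -2.4P_A = -2.4(16.8) = -40.3200.
ε = (∂Q_A/∂P_B)(P_B/Q_A) = -40.3200 × (2.3/846.344) ≈ -0.110.
ε < 0: complements.

-0.110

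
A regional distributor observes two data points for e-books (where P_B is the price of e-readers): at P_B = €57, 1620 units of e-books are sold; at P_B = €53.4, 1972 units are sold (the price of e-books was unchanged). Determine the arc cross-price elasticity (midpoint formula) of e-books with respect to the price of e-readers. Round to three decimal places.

-3.005

ΔQ_A = 1972 − 1620 = 352; ΔP_B = 53.4 − 57 = -3.6.
Midpoints: Q̄_A = 1796.0, P̄_B = 55.20.
ε = (ΔQ_A/Q̄_A)/(ΔP_B/P̄_B) = (352/1796.0)/(-3.6/55.20) ≈ -3.005.
ε < 0: e-books and e-readers are complements.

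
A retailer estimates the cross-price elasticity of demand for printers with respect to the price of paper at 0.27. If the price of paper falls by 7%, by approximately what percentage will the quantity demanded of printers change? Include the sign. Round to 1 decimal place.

%ΔQ ≈ ε × %ΔP of paper = 0.27 × (-7%) = -1.9%.

-1.9%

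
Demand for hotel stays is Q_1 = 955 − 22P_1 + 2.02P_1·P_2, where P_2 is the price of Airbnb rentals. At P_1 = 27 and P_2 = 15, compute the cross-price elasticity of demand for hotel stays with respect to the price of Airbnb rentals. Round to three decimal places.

0.694

At P_1 = 27 and P_2 = 15: Q_1 = 1179.1.
∂Q_1/∂P_2 = 2.02P_1 = 2.02(27) = 54.5400.
ε = (∂Q_1/∂P_2)(P_2/Q_1) = 54.5400 × (15/1179.1) ≈ 0.694.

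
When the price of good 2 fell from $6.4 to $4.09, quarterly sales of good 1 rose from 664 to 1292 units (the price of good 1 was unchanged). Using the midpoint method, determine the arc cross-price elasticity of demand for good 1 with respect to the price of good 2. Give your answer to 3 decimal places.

-1.458

ΔQ_1 = 1292 − 664 = 628; ΔP_2 = 4.09 − 6.4 = -2.31.
Midpoints: Q̄_1 = 978.0, P̄_2 = 5.25.
ε = (ΔQ_1/Q̄_1)/(ΔP_2/P̄_2) = (628/978.0)/(-2.31/5.25) ≈ -1.458.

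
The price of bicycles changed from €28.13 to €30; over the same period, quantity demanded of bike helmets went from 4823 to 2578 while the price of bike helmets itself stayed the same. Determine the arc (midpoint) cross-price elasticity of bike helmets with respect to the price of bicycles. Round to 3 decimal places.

ΔQ_A = 2578 − 4823 = -2245; ΔP_B = 30 − 28.13 = 1.87.
Midpoints: Q̄_A = 3700.5, P̄_B = 29.06.
ε = (ΔQ_A/Q̄_A)/(ΔP_B/P̄_B) = (-2245/3700.5)/(1.87/29.06) ≈ -9.429.
ε < 0: bike helmets and bicycles are complements.

-9.429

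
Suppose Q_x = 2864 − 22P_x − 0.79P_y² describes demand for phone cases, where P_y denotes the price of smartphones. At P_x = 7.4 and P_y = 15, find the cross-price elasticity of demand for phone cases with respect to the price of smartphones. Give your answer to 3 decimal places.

At P_x = 7.4 and P_y = 15: Q_x = 2523.45.
∂Q_x/∂P_y = -1.58P_y = -1.58(15) = -23.7000.
ε = (∂Q_x/∂P_y)(P_y/Q_x) = -23.7000 × (15/2523.45) ≈ -0.141.
ε < 0: complements.

-0.141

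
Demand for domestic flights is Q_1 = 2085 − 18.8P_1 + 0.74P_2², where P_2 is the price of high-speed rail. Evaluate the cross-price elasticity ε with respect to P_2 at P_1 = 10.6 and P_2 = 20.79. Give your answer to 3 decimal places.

At P_1 = 10.6 and P_2 = 20.79: Q_1 = 2205.566.
∂Q_1/∂P_2 = 1.48P_2 = 1.48(20.79) = 30.7692.
ε = (∂Q_1/∂P_2)(P_2/Q_1) = 30.7692 × (20.79/2205.566) ≈ 0.290.

0.290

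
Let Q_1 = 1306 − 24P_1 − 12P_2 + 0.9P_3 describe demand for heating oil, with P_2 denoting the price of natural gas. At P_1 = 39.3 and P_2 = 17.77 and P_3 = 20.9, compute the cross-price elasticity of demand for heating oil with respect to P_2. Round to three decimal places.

-1.266

At P_1 = 39.3 and P_2 = 17.77 and P_3 = 20.9: Q_1 = 168.37.
∂Q_1/∂P_2 = -12.
ε = (∂Q_1/∂P_2)(P_2/Q_1) = -12 × (17.77/168.37) ≈ -1.266.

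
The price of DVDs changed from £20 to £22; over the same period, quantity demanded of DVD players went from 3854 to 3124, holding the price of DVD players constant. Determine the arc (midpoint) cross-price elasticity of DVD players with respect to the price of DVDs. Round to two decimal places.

ΔQ_A = 3124 − 3854 = -730; ΔP_B = 22 − 20 = 2.
Midpoints: Q̄_A = 3489.0, P̄_B = 21.00.
ε = (ΔQ_A/Q̄_A)/(ΔP_B/P̄_B) = (-730/3489.0)/(2/21.00) ≈ -2.20.
ε < 0: DVD players and DVDs are complements.

-2.20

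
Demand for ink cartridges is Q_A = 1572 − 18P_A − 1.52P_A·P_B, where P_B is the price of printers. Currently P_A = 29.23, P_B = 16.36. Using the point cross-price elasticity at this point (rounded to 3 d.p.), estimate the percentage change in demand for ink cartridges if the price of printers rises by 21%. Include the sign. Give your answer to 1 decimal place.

At P_A = 29.23, P_B = 16.36: Q_A = 318.992.
∂Q_A/∂P_B = -1.52P_A = -44.4296.
ε = (∂Q_A/∂P_B)(P_B/Q_A) = -44.4296 × 16.36/318.992 ≈ -2.279.
%ΔQ_A ≈ ε × %ΔP_B = -2.279 × (21%) = -47.9%.

-47.9%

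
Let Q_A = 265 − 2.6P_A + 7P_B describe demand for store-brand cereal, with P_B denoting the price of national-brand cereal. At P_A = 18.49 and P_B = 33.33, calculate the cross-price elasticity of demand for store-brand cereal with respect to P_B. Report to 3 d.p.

At P_A = 18.49 and P_B = 33.33: Q_A = 450.236.
∂Q_A/∂P_B = 7.
ε = (∂Q_A/∂P_B)(P_B/Q_A) = 7 × (33.33/450.236) ≈ 0.518.

0.518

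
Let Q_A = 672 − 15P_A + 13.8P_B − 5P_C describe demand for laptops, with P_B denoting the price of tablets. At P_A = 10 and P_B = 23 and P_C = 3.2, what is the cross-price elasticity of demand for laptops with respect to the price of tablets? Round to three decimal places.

At P_A = 10 and P_B = 23 and P_C = 3.2: Q_A = 823.4.
∂Q_A/∂P_B = 13.8.
ε = (∂Q_A/∂P_B)(P_B/Q_A) = 13.8 × (23/823.4) ≈ 0.385.
Since ε > 0, laptops and tablets are substitutes.

0.385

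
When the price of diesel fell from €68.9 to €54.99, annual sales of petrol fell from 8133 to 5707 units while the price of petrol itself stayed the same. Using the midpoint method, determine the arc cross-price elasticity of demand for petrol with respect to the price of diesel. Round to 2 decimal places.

ΔQ_A = 5707 − 8133 = -2426; ΔP_B = 54.99 − 68.9 = -13.91.
Midpoints: Q̄_A = 6920.0, P̄_B = 61.95.
ε = (ΔQ_A/Q̄_A)/(ΔP_B/P̄_B) = (-2426/6920.0)/(-13.91/61.95) ≈ 1.56.

1.56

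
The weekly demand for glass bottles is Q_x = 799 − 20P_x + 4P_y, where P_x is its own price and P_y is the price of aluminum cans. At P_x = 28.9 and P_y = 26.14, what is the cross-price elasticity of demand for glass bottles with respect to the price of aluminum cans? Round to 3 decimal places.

0.321

At P_x = 28.9 and P_y = 26.14: Q_x = 325.56.
∂Q_x/∂P_y = 4.
ε = (∂Q_x/∂P_y)(P_y/Q_x) = 4 × (26.14/325.56) ≈ 0.321.
Since ε > 0, glass bottles and aluminum cans are substitutes.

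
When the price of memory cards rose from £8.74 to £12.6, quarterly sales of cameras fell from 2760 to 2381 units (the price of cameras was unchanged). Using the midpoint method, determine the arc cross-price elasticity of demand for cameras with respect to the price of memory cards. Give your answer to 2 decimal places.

ΔQ_A = 2381 − 2760 = -379; ΔP_B = 12.6 − 8.74 = 3.86.
Midpoints: Q̄_A = 2570.5, P̄_B = 10.67.
ε = (ΔQ_A/Q̄_A)/(ΔP_B/P̄_B) = (-379/2570.5)/(3.86/10.67) ≈ -0.41.
ε < 0: cameras and memory cards are complements.

-0.41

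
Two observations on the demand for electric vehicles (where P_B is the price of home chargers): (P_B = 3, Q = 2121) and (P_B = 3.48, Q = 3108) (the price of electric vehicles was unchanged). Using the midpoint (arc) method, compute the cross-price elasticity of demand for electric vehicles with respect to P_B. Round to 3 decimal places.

ΔQ_A = 3108 − 2121 = 987; ΔP_B = 3.48 − 3 = 0.48.
Midpoints: Q̄_A = 2614.5, P̄_B = 3.24.
ε = (ΔQ_A/Q̄_A)/(ΔP_B/P̄_B) = (987/2614.5)/(0.48/3.24) ≈ 2.548.

2.548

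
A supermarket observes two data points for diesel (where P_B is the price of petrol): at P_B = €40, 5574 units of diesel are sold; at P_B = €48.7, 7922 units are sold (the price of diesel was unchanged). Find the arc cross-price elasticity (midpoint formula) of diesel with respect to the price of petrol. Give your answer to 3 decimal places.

1.774

ΔQ_A = 7922 − 5574 = 2348; ΔP_B = 48.7 − 40 = 8.7.
Midpoints: Q̄_A = 6748.0, P̄_B = 44.35.
ε = (ΔQ_A/Q̄_A)/(ΔP_B/P̄_B) = (2348/6748.0)/(8.7/44.35) ≈ 1.774.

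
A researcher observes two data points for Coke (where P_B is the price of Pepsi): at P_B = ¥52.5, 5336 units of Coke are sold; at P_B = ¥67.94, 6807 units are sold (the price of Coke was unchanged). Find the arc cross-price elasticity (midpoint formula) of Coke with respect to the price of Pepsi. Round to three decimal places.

ΔQ_A = 6807 − 5336 = 1471; ΔP_B = 67.94 − 52.5 = 15.44.
Midpoints: Q̄_A = 6071.5, P̄_B = 60.22.
ε = (ΔQ_A/Q̄_A)/(ΔP_B/P̄_B) = (1471/6071.5)/(15.44/60.22) ≈ 0.945.
ε > 0: Coke and Pepsi are substitutes.

0.945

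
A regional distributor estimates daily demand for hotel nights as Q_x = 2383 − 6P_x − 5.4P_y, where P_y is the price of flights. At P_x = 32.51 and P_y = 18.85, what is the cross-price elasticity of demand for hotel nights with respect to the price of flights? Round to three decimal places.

-0.049

At P_x = 32.51 and P_y = 18.85: Q_x = 2086.15.
∂Q_x/∂P_y = -5.4.
ε = (∂Q_x/∂P_y)(P_y/Q_x) = -5.4 × (18.85/2086.15) ≈ -0.049.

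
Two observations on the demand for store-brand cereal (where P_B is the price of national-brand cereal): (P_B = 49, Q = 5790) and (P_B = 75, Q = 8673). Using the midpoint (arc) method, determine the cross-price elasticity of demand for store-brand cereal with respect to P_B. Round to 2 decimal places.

0.95

ΔQ_A = 8673 − 5790 = 2883; ΔP_B = 75 − 49 = 26.
Midpoints: Q̄_A = 7231.5, P̄_B = 62.00.
ε = (ΔQ_A/Q̄_A)/(ΔP_B/P̄_B) = (2883/7231.5)/(26/62.00) ≈ 0.95.
ε > 0: store-brand cereal and national-brand cereal are substitutes.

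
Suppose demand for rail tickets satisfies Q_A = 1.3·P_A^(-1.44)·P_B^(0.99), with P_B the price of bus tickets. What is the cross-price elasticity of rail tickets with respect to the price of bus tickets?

0.99

In a log-linear (constant-elasticity) demand function, the coefficient on the exponent of P_B is the cross-price elasticity.
ε = 0.99. Positive, so rail tickets and bus tickets are substitutes.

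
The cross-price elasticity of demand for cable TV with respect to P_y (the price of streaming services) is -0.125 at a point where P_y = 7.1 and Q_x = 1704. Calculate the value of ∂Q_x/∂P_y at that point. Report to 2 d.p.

-30.00

ε = (∂Q_x/∂P_y)·(P_y/Q_x) ⇒ ∂Q_x/∂P_y = ε·Q_x/P_y = -0.125 × 1704/7.1 ≈ -30.00.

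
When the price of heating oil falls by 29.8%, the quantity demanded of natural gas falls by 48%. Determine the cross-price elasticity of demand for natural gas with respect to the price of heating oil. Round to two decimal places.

1.61

ε = (%ΔQ of natural gas) / (%ΔP of heating oil) = (-48%) / (-29.8%) ≈ 1.61.
Positive cross-price elasticity: substitutes.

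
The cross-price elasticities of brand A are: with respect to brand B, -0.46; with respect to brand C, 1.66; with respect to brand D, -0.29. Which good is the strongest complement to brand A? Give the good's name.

brand B

Complements have ε < 0. The most negative value is -0.46 (brand B).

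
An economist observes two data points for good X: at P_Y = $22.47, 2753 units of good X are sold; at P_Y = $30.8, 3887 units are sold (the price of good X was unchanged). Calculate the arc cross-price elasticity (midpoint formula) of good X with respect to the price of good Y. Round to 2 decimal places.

ΔQ_X = 3887 − 2753 = 1134; ΔP_Y = 30.8 − 22.47 = 8.33.
Midpoints: Q̄_X = 3320.0, P̄_Y = 26.63.
ε = (ΔQ_X/Q̄_X)/(ΔP_Y/P̄_Y) = (1134/3320.0)/(8.33/26.63) ≈ 1.09.

1.09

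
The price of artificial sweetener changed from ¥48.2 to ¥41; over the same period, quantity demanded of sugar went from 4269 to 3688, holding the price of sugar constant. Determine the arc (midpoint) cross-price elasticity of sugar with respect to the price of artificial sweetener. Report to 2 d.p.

0.90

ΔQ_A = 3688 − 4269 = -581; ΔP_B = 41 − 48.2 = -7.2.
Midpoints: Q̄_A = 3978.5, P̄_B = 44.60.
ε = (ΔQ_A/Q̄_A)/(ΔP_B/P̄_B) = (-581/3978.5)/(-7.2/44.60) ≈ 0.90.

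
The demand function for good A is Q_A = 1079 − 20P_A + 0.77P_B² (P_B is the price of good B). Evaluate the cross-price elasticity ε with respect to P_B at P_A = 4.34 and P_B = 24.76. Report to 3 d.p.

At P_A = 4.34 and P_B = 24.76: Q_A = 1464.254.
∂Q_A/∂P_B = 1.54P_B = 1.54(24.76) = 38.1304.
ε = (∂Q_A/∂P_B)(P_B/Q_A) = 38.1304 × (24.76/1464.254) ≈ 0.645.

0.645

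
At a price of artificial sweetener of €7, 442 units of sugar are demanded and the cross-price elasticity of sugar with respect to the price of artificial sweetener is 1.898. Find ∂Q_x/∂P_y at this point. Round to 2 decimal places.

ε = (∂Q_x/∂P_y)·(P_y/Q_x) ⇒ ∂Q_x/∂P_y = ε·Q_x/P_y = 1.898 × 442/7 ≈ 119.85.

119.85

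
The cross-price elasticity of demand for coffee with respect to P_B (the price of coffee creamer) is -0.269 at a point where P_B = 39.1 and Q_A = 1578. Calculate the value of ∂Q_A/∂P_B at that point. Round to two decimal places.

-10.86

ε = (∂Q_A/∂P_B)·(P_B/Q_A) ⇒ ∂Q_A/∂P_B = ε·Q_A/P_B = -0.269 × 1578/39.1 ≈ -10.86.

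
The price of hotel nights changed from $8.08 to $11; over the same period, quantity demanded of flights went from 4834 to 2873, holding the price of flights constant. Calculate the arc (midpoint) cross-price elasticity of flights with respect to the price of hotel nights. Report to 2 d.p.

-1.66

ΔQ_A = 2873 − 4834 = -1961; ΔP_B = 11 − 8.08 = 2.92.
Midpoints: Q̄_A = 3853.5, P̄_B = 9.54.
ε = (ΔQ_A/Q̄_A)/(ΔP_B/P̄_B) = (-1961/3853.5)/(2.92/9.54) ≈ -1.66.
ε < 0: flights and hotel nights are complements.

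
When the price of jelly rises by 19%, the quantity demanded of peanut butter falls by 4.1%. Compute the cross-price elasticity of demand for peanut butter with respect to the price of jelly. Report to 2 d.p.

ε = (%ΔQ of peanut butter) / (%ΔP of jelly) = (-4.1%) / (19%) ≈ -0.22.
Negative cross-price elasticity: complements.

-0.22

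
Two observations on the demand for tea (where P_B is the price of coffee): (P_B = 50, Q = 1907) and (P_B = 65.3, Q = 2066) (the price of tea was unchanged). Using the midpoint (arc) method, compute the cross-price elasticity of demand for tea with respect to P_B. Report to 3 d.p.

0.302

ΔQ_A = 2066 − 1907 = 159; ΔP_B = 65.3 − 50 = 15.3.
Midpoints: Q̄_A = 1986.5, P̄_B = 57.65.
ε = (ΔQ_A/Q̄_A)/(ΔP_B/P̄_B) = (159/1986.5)/(15.3/57.65) ≈ 0.302.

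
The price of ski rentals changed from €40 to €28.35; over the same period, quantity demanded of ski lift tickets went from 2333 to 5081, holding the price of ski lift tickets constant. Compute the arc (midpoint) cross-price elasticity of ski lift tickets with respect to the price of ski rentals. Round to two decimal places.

ΔQ_A = 5081 − 2333 = 2748; ΔP_B = 28.35 − 40 = -11.65.
Midpoints: Q̄_A = 3707.0, P̄_B = 34.17.
ε = (ΔQ_A/Q̄_A)/(ΔP_B/P̄_B) = (2748/3707.0)/(-11.65/34.17) ≈ -2.17.

-2.17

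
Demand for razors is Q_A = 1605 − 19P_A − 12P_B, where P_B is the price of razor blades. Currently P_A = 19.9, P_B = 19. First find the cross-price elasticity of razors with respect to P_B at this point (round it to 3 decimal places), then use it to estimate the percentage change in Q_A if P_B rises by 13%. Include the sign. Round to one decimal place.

-3.0%

At P_A = 19.9, P_B = 19: Q_A = 998.9.
∂Q_A/∂P_B = -12.
ε = (∂Q_A/∂P_B)(P_B/Q_A) = -12.0000 × 19/998.9 ≈ -0.228.
%ΔQ_A ≈ ε × %ΔP_B = -0.228 × (13%) = -3.0%.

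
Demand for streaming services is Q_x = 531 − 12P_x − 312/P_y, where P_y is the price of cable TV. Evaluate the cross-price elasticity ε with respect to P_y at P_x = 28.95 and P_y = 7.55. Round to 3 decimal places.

At P_x = 28.95 and P_y = 7.55: Q_x = 142.275.
∂Q_x/∂P_y = 312/P_y² = 5.4734.
ε = (∂Q_x/∂P_y)(P_y/Q_x) = 5.4734 × (7.55/142.275) ≈ 0.290.
ε > 0: substitutes.

0.290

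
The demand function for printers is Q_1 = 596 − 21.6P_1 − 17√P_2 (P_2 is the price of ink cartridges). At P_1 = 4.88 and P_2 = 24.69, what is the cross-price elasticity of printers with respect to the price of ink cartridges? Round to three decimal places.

-0.104

At P_1 = 4.88 and P_2 = 24.69: Q_1 = 406.121.
∂Q_1/∂P_2 = -17/(2√P_2) = -17/(2√24.69) = -1.7106.
ε = (∂Q_1/∂P_2)(P_2/Q_1) = -1.7106 × (24.69/406.121) ≈ -0.104.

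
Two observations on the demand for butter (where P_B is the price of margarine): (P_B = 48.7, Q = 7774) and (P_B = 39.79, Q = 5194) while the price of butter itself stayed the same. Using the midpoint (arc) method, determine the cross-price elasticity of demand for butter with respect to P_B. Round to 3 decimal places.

1.976

ΔQ_A = 5194 − 7774 = -2580; ΔP_B = 39.79 − 48.7 = -8.91.
Midpoints: Q̄_A = 6484.0, P̄_B = 44.25.
ε = (ΔQ_A/Q̄_A)/(ΔP_B/P̄_B) = (-2580/6484.0)/(-8.91/44.25) ≈ 1.976.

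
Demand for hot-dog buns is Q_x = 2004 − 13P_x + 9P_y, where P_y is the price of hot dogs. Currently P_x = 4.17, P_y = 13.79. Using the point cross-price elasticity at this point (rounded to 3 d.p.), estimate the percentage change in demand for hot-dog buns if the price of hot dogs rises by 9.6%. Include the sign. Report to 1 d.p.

At P_x = 4.17, P_y = 13.79: Q_x = 2073.9.
∂Q_x/∂P_y = 9.
ε = (∂Q_x/∂P_y)(P_y/Q_x) = 9.0000 × 13.79/2073.9 ≈ 0.060.
%ΔQ_x ≈ ε × %ΔP_y = 0.060 × (9.6%) = 0.6%.

0.6%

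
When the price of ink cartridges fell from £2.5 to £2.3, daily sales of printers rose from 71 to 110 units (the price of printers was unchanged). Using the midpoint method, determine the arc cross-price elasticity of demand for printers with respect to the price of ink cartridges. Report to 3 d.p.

-5.171

ΔQ_A = 110 − 71 = 39; ΔP_B = 2.3 − 2.5 = -0.2.
Midpoints: Q̄_A = 90.5, P̄_B = 2.40.
ε = (ΔQ_A/Q̄_A)/(ΔP_B/P̄_B) = (39/90.5)/(-0.2/2.40) ≈ -5.171.
ε < 0: printers and ink cartridges are complements.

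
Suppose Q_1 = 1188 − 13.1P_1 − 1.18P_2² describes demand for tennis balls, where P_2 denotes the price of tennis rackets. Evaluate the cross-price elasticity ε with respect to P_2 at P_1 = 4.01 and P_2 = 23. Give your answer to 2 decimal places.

At P_1 = 4.01 and P_2 = 23: Q_1 = 511.249.
∂Q_1/∂P_2 = -2.36P_2 = -2.36(23) = -54.2800.
ε = (∂Q_1/∂P_2)(P_2/Q_1) = -54.2800 × (23/511.249) ≈ -2.44.

-2.44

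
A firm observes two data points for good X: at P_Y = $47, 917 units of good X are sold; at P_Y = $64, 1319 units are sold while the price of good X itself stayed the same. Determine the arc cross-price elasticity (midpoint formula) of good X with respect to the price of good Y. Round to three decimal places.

1.174

ΔQ_X = 1319 − 917 = 402; ΔP_Y = 64 − 47 = 17.
Midpoints: Q̄_X = 1118.0, P̄_Y = 55.50.
ε = (ΔQ_X/Q̄_X)/(ΔP_Y/P̄_Y) = (402/1118.0)/(17/55.50) ≈ 1.174.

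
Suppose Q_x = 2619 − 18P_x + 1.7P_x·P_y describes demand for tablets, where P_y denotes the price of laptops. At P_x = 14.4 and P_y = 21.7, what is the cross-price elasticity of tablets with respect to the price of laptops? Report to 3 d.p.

0.184

At P_x = 14.4 and P_y = 21.7: Q_x = 2891.016.
∂Q_x/∂P_y = 1.7P_x = 1.7(14.4) = 24.4800.
ε = (∂Q_x/∂P_y)(P_y/Q_x) = 24.4800 × (21.7/2891.016) ≈ 0.184.
ε > 0: substitutes.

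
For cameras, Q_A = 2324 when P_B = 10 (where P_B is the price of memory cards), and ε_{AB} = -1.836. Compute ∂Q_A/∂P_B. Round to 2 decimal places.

-426.69

ε = (∂Q_A/∂P_B)·(P_B/Q_A) ⇒ ∂Q_A/∂P_B = ε·Q_A/P_B = -1.836 × 2324/10 ≈ -426.69.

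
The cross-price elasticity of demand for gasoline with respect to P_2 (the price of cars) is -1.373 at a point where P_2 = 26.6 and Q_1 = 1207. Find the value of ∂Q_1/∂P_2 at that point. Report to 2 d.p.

ε = (∂Q_1/∂P_2)·(P_2/Q_1) ⇒ ∂Q_1/∂P_2 = ε·Q_1/P_2 = -1.373 × 1207/26.6 ≈ -62.30.

-62.30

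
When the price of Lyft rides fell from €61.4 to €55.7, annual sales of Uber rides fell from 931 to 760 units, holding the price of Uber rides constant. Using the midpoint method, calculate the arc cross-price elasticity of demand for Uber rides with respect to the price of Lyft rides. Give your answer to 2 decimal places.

ΔQ_A = 760 − 931 = -171; ΔP_B = 55.7 − 61.4 = -5.7.
Midpoints: Q̄_A = 845.5, P̄_B = 58.55.
ε = (ΔQ_A/Q̄_A)/(ΔP_B/P̄_B) = (-171/845.5)/(-5.7/58.55) ≈ 2.08.
ε > 0: Uber rides and Lyft rides are substitutes.

2.08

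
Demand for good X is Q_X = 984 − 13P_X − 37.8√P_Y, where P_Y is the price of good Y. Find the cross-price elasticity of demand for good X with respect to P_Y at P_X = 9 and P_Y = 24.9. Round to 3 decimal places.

-0.139

At P_X = 9 and P_Y = 24.9: Q_X = 678.378.
∂Q_X/∂P_Y = -37.8/(2√P_Y) = -37.8/(2√24.9) = -3.7876.
ε = (∂Q_X/∂P_Y)(P_Y/Q_X) = -3.7876 × (24.9/678.378) ≈ -0.139.
ε < 0: complements.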